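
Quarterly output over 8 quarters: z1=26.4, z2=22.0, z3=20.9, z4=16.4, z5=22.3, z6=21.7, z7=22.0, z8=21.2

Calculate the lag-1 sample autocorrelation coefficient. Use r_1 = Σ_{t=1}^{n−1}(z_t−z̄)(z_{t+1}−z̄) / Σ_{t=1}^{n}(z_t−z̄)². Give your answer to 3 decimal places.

Mean z̄ = (26.4 + 22.0 + 20.9 + 16.4 + 22.3 + 21.7 + 22.0 + 21.2)/8 = 21.6125
Deviations from mean: 4.7875, 0.3875, -0.7125, -5.2125, 0.6875, 0.0875, 0.3875, -0.4125
Σ(z_t−z̄)(z_{t+1}−z̄) = (1.8552) + (-0.2761) + (3.7139) + (-3.5836) + (0.0602) + (0.0339) + (-0.1598) = 1.6436
Denominator Σ(z_t−z̄)² = 51.5488
r_1 = 1.6436 / 51.5488 = 0.032

0.032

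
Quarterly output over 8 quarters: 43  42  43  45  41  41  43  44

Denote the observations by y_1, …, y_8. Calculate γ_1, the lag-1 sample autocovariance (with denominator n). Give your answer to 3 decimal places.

Mean ȳ = (43 + 42 + 43 + 45 + 41 + 41 + 43 + 44)/8 = 42.7500
Σ_{t=1}^{7}(y_t−ȳ)(y_{t+1}−ȳ) = -0.8125
γ_1 = -0.8125 / 8 = -0.102

-0.102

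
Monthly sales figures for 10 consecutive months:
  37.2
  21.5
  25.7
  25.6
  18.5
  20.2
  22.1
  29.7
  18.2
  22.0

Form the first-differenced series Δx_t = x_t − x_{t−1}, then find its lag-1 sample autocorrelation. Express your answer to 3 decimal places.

First differences Δx: -15.7, 4.2, -0.1, -7.1, 1.7, 1.9, 7.6, -11.5, 3.8
Mean of differences = -1.6889
Numerator Σ(Δx_t−Δx̄)(Δx_{t+1}−Δx̄) = -199.5757
Denominator Σ(Δx_t−Δx̄)² = 499.8289
r_1(Δx) = -199.5757 / 499.8289 = -0.399

-0.399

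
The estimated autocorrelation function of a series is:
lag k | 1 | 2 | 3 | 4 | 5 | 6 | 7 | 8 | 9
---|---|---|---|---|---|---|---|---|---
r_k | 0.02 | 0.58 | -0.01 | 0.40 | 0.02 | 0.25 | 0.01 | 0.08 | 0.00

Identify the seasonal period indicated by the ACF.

The largest autocorrelation is r_2 = 0.58, with weaker echoes at lags 4 (0.40) and 6 (0.25); the remaining lags stay at or below 0.08.
The dominant spike at lag 2 indicates a seasonal period of 2.

2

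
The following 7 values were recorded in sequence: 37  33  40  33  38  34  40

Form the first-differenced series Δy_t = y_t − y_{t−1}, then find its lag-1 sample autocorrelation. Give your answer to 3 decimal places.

-0.827

First differences Δy: -4, 7, -7, 5, -4, 6
Mean of differences = 0.5000
Numerator Σ(Δy_t−Δȳ)(Δy_{t+1}−Δȳ) = -156.7500
Denominator Σ(Δy_t−Δȳ)² = 189.5000
r_1(Δy) = -156.7500 / 189.5000 = -0.827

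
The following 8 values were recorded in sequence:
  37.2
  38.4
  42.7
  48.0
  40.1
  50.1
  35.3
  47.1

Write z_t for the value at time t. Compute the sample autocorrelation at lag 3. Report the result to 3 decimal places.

-0.322

Mean z̄ = (37.2 + 38.4 + 42.7 + 48.0 + 40.1 + 50.1 + 35.3 + 47.1)/8 = 42.3625
Deviations from mean: -5.1625, -3.9625, 0.3375, 5.6375, -2.2625, 7.7375, -7.0625, 4.7375
Σ(z_t−z̄)(z_{t+3}−z̄) = (-29.1036) + (8.9652) + (2.6114) + (-39.8148) + (-10.7186) = -68.0605
Denominator Σ(z_t−z̄)² = 211.5588
r_3 = -68.0605 / 211.5588 = -0.322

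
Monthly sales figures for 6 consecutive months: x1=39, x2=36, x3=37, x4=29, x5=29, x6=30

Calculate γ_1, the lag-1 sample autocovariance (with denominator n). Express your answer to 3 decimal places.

7.037

Mean x̄ = (39 + 36 + 37 + 29 + 29 + 30)/6 = 33.3333
Σ_{t=1}^{5}(x_t−x̄)(x_{t+1}−x̄) = 42.2222
γ_1 = 42.2222 / 6 = 7.037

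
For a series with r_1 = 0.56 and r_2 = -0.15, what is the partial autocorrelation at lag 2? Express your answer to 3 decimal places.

-0.675

φ_{22} = (r_2 − r_1²) / (1 − r_1²)
r_1² = (0.56)² = 0.3136
Numerator = -0.15 − 0.3136 = -0.4636; denominator = 1 − 0.3136 = 0.6864
φ_{22} = -0.4636 / 0.6864 = -0.675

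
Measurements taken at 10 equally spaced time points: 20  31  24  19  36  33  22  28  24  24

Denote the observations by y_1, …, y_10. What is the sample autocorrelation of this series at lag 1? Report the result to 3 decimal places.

-0.216

Mean ȳ = (20 + 31 + 24 + 19 + 36 + 33 + 22 + 28 + 24 + 24)/10 = 26.1000
Numerator Σ_{t=1}^{9}(y_t−ȳ)(y_{t+1}−ȳ) = -62.9100
Denominator Σ(y_t−ȳ)² = 290.9000
r_1 = -62.9100 / 290.9000 = -0.216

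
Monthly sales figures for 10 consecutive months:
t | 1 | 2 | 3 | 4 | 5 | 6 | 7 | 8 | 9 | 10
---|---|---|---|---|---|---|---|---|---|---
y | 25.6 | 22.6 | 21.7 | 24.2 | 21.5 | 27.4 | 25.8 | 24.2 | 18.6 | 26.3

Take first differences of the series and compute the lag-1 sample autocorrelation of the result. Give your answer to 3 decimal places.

First differences Δy: -3.0, -0.9, 2.5, -2.7, 5.9, -1.6, -1.6, -5.6, 7.7
Mean of differences = 0.0778
Numerator Σ(Δy_t−Δȳ)(Δy_{t+1}−Δȳ) = -62.9649
Denominator Σ(Δy_t−Δȳ)² = 153.8756
r_1(Δy) = -62.9649 / 153.8756 = -0.409

-0.409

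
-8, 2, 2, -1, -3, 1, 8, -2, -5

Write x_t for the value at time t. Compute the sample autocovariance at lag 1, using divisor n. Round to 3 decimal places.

Mean x̄ = (-8 + 2 + 2 − 1 − 3 + 1 + 8 − 2 − 5)/9 = -0.6667
Σ_{t=1}^{8}(x_t−x̄)(x_{t+1}−x̄) = -7.7778
γ_1 = -7.7778 / 9 = -0.864

-0.864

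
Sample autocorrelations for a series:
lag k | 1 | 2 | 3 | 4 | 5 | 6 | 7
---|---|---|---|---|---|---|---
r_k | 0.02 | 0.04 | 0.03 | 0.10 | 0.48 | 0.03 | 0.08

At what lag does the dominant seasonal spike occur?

The largest autocorrelation is r_5 = 0.48; the remaining lags stay at or below 0.10.
The dominant spike at lag 5 indicates a seasonal period of 5.

5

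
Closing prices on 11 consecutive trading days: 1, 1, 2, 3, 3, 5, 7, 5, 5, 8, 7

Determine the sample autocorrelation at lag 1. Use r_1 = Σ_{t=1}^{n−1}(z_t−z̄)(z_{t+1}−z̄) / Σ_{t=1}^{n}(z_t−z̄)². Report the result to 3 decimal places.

Mean z̄ = (1 + 1 + 2 + 3 + 3 + 5 + 7 + 5 + 5 + 8 + 7)/11 = 4.2727
Numerator Σ_{t=1}^{10}(z_t−z̄)(z_{t+1}−z̄) = 39.1074
Denominator Σ(z_t−z̄)² = 60.1818
r_1 = 39.1074 / 60.1818 = 0.650

0.650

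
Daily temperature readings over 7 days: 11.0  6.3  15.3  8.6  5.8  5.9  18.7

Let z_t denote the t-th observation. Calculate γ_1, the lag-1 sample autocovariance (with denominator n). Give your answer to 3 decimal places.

-5.929

Mean z̄ = (11.0 + 6.3 + 15.3 + 8.6 + 5.8 + 5.9 + 18.7)/7 = 10.2286
Σ_{t=1}^{6}(z_t−z̄)(z_{t+1}−z̄) = -41.5008
γ_1 = -41.5008 / 7 = -5.929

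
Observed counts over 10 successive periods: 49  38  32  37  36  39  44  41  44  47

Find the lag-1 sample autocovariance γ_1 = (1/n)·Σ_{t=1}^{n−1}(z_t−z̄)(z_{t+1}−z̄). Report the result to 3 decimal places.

Mean z̄ = (49 + 38 + 32 + 37 + 36 + 39 + 44 + 41 + 44 + 47)/10 = 40.7000
Σ_{t=1}^{9}(z_t−z̄)(z_{t+1}−z̄) = 75.8100
γ_1 = 75.8100 / 10 = 7.581

7.581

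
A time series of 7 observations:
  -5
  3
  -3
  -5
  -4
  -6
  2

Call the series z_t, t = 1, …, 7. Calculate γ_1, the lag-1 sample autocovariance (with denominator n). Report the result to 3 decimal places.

Mean z̄ = (-5 + 3 − 3 − 5 − 4 − 6 + 2)/7 = -2.5714
Σ_{t=1}^{6}(z_t−z̄)(z_{t+1}−z̄) = -22.1837
γ_1 = -22.1837 / 7 = -3.169

-3.169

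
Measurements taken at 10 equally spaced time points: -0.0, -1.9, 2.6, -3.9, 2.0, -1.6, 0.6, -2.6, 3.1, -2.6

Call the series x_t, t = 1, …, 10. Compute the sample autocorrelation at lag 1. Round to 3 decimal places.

-0.849

Mean x̄ = (-0.0 − 1.9 + 2.6 − 3.9 + 2.0 − 1.6 + 0.6 − 2.6 + 3.1 − 2.6)/10 = -0.4300
Numerator Σ_{t=1}^{9}(x_t−x̄)(x_{t+1}−x̄) = -45.6359
Denominator Σ(x_t−x̄)² = 53.7810
r_1 = -45.6359 / 53.7810 = -0.849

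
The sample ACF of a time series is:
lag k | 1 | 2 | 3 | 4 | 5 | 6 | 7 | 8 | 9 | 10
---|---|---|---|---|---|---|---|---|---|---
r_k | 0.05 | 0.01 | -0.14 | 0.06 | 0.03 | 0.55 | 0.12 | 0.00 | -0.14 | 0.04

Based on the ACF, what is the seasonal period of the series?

The largest autocorrelation is r_6 = 0.55; the remaining lags stay at or below 0.12.
The dominant spike at lag 6 indicates a seasonal period of 6.

6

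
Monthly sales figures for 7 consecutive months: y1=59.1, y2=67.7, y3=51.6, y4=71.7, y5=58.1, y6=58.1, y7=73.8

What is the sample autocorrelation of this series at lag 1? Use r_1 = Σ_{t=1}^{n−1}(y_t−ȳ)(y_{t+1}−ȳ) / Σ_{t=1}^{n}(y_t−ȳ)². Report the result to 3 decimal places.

Mean ȳ = (59.1 + 67.7 + 51.6 + 71.7 + 58.1 + 58.1 + 73.8)/7 = 62.8714
Deviations from mean: -3.7714, 4.8286, -11.2714, 8.8286, -4.7714, -4.7714, 10.9286
Σ(y_t−ȳ)(y_{t+1}−ȳ) = (-18.2106) + (-54.4249) + (-99.5106) + (-42.1249) + (22.7665) + (-52.1449) = -243.6494
Denominator Σ(y_t−ȳ)² = 407.4943
r_1 = -243.6494 / 407.4943 = -0.598

-0.598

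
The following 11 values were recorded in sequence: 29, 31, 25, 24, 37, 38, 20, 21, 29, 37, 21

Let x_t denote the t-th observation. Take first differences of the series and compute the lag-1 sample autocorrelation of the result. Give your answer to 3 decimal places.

-0.103

First differences Δx: 2, -6, -1, 13, 1, -18, 1, 8, 8, -16
Mean of differences = -0.8000
Numerator Σ(Δx_t−Δx̄)(Δx_{t+1}−Δx̄) = -93.8400
Denominator Σ(Δx_t−Δx̄)² = 913.6000
r_1(Δx) = -93.8400 / 913.6000 = -0.103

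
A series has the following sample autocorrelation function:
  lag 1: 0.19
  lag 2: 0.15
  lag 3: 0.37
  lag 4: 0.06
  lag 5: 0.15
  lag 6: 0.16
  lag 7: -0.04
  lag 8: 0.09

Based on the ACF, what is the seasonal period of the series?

The largest autocorrelation is r_3 = 0.37; the remaining lags stay at or below 0.19.
The dominant spike at lag 3 indicates a seasonal period of 3.

3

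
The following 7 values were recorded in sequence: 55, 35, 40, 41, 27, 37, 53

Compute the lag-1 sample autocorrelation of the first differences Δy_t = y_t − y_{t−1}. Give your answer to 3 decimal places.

-0.090

First differences Δy: -20, 5, 1, -14, 10, 16
Mean of differences = -0.3333
Numerator Σ(Δy_t−Δȳ)(Δy_{t+1}−Δȳ) = -88.4444
Denominator Σ(Δy_t−Δȳ)² = 977.3333
r_1(Δy) = -88.4444 / 977.3333 = -0.090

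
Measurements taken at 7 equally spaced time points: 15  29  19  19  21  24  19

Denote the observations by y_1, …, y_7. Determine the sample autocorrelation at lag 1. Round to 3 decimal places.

-0.538

Mean ȳ = (15 + 29 + 19 + 19 + 21 + 24 + 19)/7 = 20.8571
Deviations from mean: -5.8571, 8.1429, -1.8571, -1.8571, 0.1429, 3.1429, -1.8571
Numerator Σ_{t=1}^{6}(y_t−ȳ)(y_{t+1}−ȳ) = -65.0204
Denominator Σ(y_t−ȳ)² = 120.8571
r_1 = -65.0204 / 120.8571 = -0.538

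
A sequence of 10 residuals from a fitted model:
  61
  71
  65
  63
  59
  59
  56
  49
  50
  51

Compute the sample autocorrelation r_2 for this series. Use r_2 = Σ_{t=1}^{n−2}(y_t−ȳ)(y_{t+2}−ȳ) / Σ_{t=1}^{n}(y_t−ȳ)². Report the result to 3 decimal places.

Mean ȳ = (61 + 71 + 65 + 63 + 59 + 59 + 56 + 49 + 50 + 51)/10 = 58.4000
Numerator Σ_{t=1}^{8}(y_t−ȳ)(y_{t+2}−ȳ) = 164.4800
Denominator Σ(y_t−ȳ)² = 450.4000
r_2 = 164.4800 / 450.4000 = 0.365

0.365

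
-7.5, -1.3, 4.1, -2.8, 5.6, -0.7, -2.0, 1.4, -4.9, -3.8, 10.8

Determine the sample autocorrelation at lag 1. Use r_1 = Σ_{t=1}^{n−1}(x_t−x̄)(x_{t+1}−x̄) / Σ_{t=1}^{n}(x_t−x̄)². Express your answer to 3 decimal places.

-0.210

Mean x̄ = (-7.5 − 1.3 + 4.1 − 2.8 + 5.6 − 0.7 − 2.0 + 1.4 − 4.9 − 3.8 + 10.8)/11 = -0.1000
Numerator Σ_{t=1}^{10}(x_t−x̄)(x_{t+1}−x̄) = -57.7900
Denominator Σ(x_t−x̄)² = 275.3800
r_1 = -57.7900 / 275.3800 = -0.210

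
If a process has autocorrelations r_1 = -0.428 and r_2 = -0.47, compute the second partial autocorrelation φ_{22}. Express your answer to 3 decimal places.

-0.800

φ_{22} = (r_2 − r_1²) / (1 − r_1²)
r_1² = (-0.428)² = 0.183184
Numerator = -0.47 − 0.1832 = -0.6532; denominator = 1 − 0.1832 = 0.8168
φ_{22} = -0.6532 / 0.8168 = -0.800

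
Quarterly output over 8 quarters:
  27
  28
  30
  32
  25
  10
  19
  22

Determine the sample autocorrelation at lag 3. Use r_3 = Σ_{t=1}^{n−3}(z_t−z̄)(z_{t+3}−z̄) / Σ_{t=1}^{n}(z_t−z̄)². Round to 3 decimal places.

Mean z̄ = (27 + 28 + 30 + 32 + 25 + 10 + 19 + 22)/8 = 24.1250
Σ(z_t−z̄)(z_{t+3}−z̄) = (22.6406) + (3.3906) + (-82.9844) + (-40.3594) + (-1.8594) = -99.1719
Denominator Σ(z_t−z̄)² = 350.8750
r_3 = -99.1719 / 350.8750 = -0.283

-0.283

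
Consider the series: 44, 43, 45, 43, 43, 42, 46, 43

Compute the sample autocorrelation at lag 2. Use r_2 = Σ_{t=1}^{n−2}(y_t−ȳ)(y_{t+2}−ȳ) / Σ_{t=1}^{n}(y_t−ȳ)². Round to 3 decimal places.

Mean ȳ = (44 + 43 + 45 + 43 + 43 + 42 + 46 + 43)/8 = 43.6250
Deviations from mean: 0.3750, -0.6250, 1.3750, -0.6250, -0.6250, -1.6250, 2.3750, -0.6250
Numerator Σ_{t=1}^{6}(y_t−ȳ)(y_{t+2}−ȳ) = 0.5938
Denominator Σ(y_t−ȳ)² = 11.8750
r_2 = 0.5938 / 11.8750 = 0.050

0.050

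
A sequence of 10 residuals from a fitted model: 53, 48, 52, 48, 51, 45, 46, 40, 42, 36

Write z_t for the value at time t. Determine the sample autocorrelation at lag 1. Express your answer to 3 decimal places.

Mean z̄ = (53 + 48 + 52 + 48 + 51 + 45 + 46 + 40 + 42 + 36)/10 = 46.1000
Numerator Σ_{t=1}^{9}(z_t−z̄)(z_{t+1}−z̄) = 106.5900
Denominator Σ(z_t−z̄)² = 270.9000
r_1 = 106.5900 / 270.9000 = 0.393

0.393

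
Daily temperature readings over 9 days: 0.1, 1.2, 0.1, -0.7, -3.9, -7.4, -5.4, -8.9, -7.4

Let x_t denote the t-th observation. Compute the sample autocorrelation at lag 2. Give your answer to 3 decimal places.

0.361

Mean x̄ = (0.1 + 1.2 + 0.1 − 0.7 − 3.9 − 7.4 − 5.4 − 8.9 − 7.4)/9 = -3.5889
Σ(x_t−x̄)(x_{t+2}−x̄) = (13.6079) + (13.8346) + (-1.1477) + (-11.0099) + (0.5635) + (20.2412) + (6.9023) = 42.9920
Denominator Σ(x_t−x̄)² = 119.1289
r_2 = 42.9920 / 119.1289 = 0.361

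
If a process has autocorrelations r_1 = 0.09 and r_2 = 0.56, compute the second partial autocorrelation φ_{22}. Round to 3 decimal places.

φ_{22} = (r_2 − r_1²) / (1 − r_1²)
r_1² = (0.09)² = 0.0081
Numerator = 0.56 − 0.0081 = 0.5519; denominator = 1 − 0.0081 = 0.9919
φ_{22} = 0.5519 / 0.9919 = 0.556

0.556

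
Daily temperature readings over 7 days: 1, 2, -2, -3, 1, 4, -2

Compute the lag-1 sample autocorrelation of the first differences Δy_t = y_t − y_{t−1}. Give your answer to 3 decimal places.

-0.119

First differences Δy: 1, -4, -1, 4, 3, -6
Mean of differences = -0.5000
Numerator Σ(Δy_t−Δȳ)(Δy_{t+1}−Δȳ) = -9.2500
Denominator Σ(Δy_t−Δȳ)² = 77.5000
r_1(Δy) = -9.2500 / 77.5000 = -0.119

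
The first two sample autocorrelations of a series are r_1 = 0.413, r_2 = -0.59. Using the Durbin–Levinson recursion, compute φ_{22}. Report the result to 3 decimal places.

φ_{22} = (r_2 − r_1²) / (1 − r_1²)
r_1² = (0.413)² = 0.170569
Numerator = -0.59 − 0.1706 = -0.7606; denominator = 1 − 0.1706 = 0.8294
φ_{22} = -0.7606 / 0.8294 = -0.917

-0.917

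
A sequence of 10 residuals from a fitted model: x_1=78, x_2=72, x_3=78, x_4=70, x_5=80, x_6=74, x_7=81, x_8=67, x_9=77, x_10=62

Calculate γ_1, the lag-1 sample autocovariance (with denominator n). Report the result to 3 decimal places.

Mean x̄ = (78 + 72 + 78 + 70 + 80 + 74 + 81 + 67 + 77 + 62)/10 = 73.9000
Σ_{t=1}^{9}(x_t−x̄)(x_{t+1}−x̄) = -161.3100
γ_1 = -161.3100 / 10 = -16.131

-16.131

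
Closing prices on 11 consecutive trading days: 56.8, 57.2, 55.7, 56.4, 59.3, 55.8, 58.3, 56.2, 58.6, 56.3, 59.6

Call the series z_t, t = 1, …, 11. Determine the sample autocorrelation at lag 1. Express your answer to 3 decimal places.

Mean z̄ = (56.8 + 57.2 + 55.7 + 56.4 + 59.3 + 55.8 + 58.3 + 56.2 + 58.6 + 56.3 + 59.6)/11 = 57.2909
Numerator Σ_{t=1}^{10}(z_t−z̄)(z_{t+1}−z̄) = -10.7974
Denominator Σ(z_t−z̄)² = 20.0691
r_1 = -10.7974 / 20.0691 = -0.538

-0.538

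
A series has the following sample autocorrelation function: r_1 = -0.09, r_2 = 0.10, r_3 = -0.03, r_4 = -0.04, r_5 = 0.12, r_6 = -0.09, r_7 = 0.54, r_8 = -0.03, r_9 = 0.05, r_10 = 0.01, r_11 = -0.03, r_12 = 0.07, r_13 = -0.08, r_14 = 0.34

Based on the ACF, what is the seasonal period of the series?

7

The largest autocorrelation is r_7 = 0.54, with a weaker echo at lag 14 (0.34); the remaining lags stay at or below 0.12.
The dominant spike at lag 7 indicates a seasonal period of 7.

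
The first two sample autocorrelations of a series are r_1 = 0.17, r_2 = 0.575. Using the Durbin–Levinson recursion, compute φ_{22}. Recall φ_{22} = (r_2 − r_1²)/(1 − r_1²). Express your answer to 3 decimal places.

0.562

φ_{22} = (r_2 − r_1²) / (1 − r_1²)
r_1² = (0.17)² = 0.0289
Numerator = 0.575 − 0.0289 = 0.5461; denominator = 1 − 0.0289 = 0.9711
φ_{22} = 0.5461 / 0.9711 = 0.562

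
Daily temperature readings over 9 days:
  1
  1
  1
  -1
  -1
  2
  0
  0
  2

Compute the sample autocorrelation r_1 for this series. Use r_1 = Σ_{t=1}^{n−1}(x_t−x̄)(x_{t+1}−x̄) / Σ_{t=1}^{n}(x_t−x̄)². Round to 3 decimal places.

-0.139

Mean x̄ = (1 + 1 + 1 − 1 − 1 + 2 + 0 + 0 + 2)/9 = 0.5556
Numerator Σ_{t=1}^{8}(x_t−x̄)(x_{t+1}−x̄) = -1.4198
Denominator Σ(x_t−x̄)² = 10.2222
r_1 = -1.4198 / 10.2222 = -0.139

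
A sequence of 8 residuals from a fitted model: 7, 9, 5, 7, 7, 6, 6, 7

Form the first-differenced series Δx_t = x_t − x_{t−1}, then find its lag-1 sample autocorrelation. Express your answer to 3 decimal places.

First differences Δx: 2, -4, 2, 0, -1, 0, 1
Mean of differences = 0.0000
Numerator Σ(Δx_t−Δx̄)(Δx_{t+1}−Δx̄) = -16.0000
Denominator Σ(Δx_t−Δx̄)² = 26.0000
r_1(Δx) = -16.0000 / 26.0000 = -0.615

-0.615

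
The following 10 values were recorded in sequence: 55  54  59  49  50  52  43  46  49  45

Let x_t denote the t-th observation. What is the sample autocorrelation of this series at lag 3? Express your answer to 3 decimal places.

Mean x̄ = (55 + 54 + 59 + 49 + 50 + 52 + 43 + 46 + 49 + 45)/10 = 50.2000
Σ(x_t−x̄)(x_{t+3}−x̄) = (-5.7600) + (-0.7600) + (15.8400) + (8.6400) + (0.8400) + (-2.1600) + (37.4400) = 54.0800
Denominator Σ(x_t−x̄)² = 217.6000
r_3 = 54.0800 / 217.6000 = 0.249

0.249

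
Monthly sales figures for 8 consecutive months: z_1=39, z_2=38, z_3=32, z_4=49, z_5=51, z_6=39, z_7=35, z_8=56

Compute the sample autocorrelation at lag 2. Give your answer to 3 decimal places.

-0.424

Mean z̄ = (39 + 38 + 32 + 49 + 51 + 39 + 35 + 56)/8 = 42.3750
Deviations from mean: -3.3750, -4.3750, -10.3750, 6.6250, 8.6250, -3.3750, -7.3750, 13.6250
Σ(z_t−z̄)(z_{t+2}−z̄) = (35.0156) + (-28.9844) + (-89.4844) + (-22.3594) + (-63.6094) + (-45.9844) = -215.4063
Denominator Σ(z_t−z̄)² = 507.8750
r_2 = -215.4063 / 507.8750 = -0.424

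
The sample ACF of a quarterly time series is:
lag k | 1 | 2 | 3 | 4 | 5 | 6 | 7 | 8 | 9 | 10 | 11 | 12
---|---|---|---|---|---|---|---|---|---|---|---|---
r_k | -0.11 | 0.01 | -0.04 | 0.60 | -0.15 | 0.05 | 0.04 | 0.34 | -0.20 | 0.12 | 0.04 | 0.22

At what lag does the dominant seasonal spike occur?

The largest autocorrelation is r_4 = 0.60, with weaker echoes at lags 8 (0.34) and 12 (0.22); the remaining lags stay at or below 0.12.
The dominant spike at lag 4 indicates a seasonal period of 4.

4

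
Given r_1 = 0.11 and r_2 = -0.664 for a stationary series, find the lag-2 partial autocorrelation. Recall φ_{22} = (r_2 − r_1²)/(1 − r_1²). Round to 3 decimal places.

-0.684

φ_{22} = (r_2 − r_1²) / (1 − r_1²)
r_1² = (0.11)² = 0.0121
Numerator = -0.664 − 0.0121 = -0.6761; denominator = 1 − 0.0121 = 0.9879
φ_{22} = -0.6761 / 0.9879 = -0.684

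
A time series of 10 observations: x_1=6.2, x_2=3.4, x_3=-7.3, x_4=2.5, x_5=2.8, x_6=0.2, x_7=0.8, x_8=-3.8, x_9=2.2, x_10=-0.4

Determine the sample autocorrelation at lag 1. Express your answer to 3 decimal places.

Mean x̄ = (6.2 + 3.4 − 7.3 + 2.5 + 2.8 + 0.2 + 0.8 − 3.8 + 2.2 − 0.4)/10 = 0.6600
Numerator Σ_{t=1}^{9}(x_t−x̄)(x_{t+1}−x̄) = -27.5136
Denominator Σ(x_t−x̄)² = 133.1440
r_1 = -27.5136 / 133.1440 = -0.207

-0.207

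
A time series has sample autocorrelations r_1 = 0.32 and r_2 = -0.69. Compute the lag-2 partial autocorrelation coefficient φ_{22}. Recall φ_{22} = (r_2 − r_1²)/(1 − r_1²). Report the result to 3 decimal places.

φ_{22} = (r_2 − r_1²) / (1 − r_1²)
r_1² = (0.32)² = 0.1024
Numerator = -0.69 − 0.1024 = -0.7924; denominator = 1 − 0.1024 = 0.8976
φ_{22} = -0.7924 / 0.8976 = -0.883

-0.883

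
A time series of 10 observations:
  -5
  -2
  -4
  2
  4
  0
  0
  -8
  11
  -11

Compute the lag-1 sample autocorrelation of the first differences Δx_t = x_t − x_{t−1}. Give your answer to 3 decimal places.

First differences Δx: 3, -2, 6, 2, -4, 0, -8, 19, -22
Mean of differences = -0.6667
Numerator Σ(Δx_t−Δx̄)(Δx_{t+1}−Δx̄) = -575.7778
Denominator Σ(Δx_t−Δx̄)² = 974.0000
r_1(Δx) = -575.7778 / 974.0000 = -0.591

-0.591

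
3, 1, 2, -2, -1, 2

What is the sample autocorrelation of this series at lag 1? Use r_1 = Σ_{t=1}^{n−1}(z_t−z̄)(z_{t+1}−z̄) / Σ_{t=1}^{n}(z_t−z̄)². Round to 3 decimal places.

Mean z̄ = (3 + 1 + 2 − 2 − 1 + 2)/6 = 0.8333
Deviations from mean: 2.1667, 0.1667, 1.1667, -2.8333, -1.8333, 1.1667
Numerator Σ_{t=1}^{5}(z_t−z̄)(z_{t+1}−z̄) = 0.3056
Denominator Σ(z_t−z̄)² = 18.8333
r_1 = 0.3056 / 18.8333 = 0.016

0.016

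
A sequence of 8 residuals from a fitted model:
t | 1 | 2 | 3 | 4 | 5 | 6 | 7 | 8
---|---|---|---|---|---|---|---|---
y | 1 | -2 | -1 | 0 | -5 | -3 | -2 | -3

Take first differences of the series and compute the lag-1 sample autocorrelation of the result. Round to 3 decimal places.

First differences Δy: -3, 1, 1, -5, 2, 1, -1
Mean of differences = -0.5714
Numerator Σ(Δy_t−Δȳ)(Δy_{t+1}−Δȳ) = -16.3265
Denominator Σ(Δy_t−Δȳ)² = 39.7143
r_1(Δy) = -16.3265 / 39.7143 = -0.411

-0.411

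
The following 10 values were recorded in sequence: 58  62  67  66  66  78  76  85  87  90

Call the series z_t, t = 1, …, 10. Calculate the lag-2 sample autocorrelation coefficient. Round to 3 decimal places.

0.402

Mean z̄ = (58 + 62 + 67 + 66 + 66 + 78 + 76 + 85 + 87 + 90)/10 = 73.5000
Numerator Σ_{t=1}^{8}(z_t−z̄)(z_{t+2}−z̄) = 458.5000
Denominator Σ(z_t−z̄)² = 1140.5000
r_2 = 458.5000 / 1140.5000 = 0.402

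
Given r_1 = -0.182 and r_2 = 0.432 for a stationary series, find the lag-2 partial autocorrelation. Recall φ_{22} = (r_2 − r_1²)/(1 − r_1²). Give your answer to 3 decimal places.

0.413

φ_{22} = (r_2 − r_1²) / (1 − r_1²)
r_1² = (-0.182)² = 0.033124
Numerator = 0.432 − 0.0331 = 0.3989; denominator = 1 − 0.0331 = 0.9669
φ_{22} = 0.3989 / 0.9669 = 0.413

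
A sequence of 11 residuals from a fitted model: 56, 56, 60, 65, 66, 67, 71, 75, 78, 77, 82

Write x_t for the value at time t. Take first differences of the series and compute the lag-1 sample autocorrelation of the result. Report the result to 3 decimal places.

-0.268

First differences Δx: 0, 4, 5, 1, 1, 4, 4, 3, -1, 5
Mean of differences = 2.6000
Numerator Σ(Δx_t−Δx̄)(Δx_{t+1}−Δx̄) = -11.3600
Denominator Σ(Δx_t−Δx̄)² = 42.4000
r_1(Δx) = -11.3600 / 42.4000 = -0.268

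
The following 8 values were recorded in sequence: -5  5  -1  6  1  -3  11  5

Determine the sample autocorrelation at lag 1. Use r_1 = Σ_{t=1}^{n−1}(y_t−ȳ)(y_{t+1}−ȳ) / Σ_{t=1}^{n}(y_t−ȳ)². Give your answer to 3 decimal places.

Mean ȳ = (-5 + 5 − 1 + 6 + 1 − 3 + 11 + 5)/8 = 2.3750
Deviations from mean: -7.3750, 2.6250, -3.3750, 3.6250, -1.3750, -5.3750, 8.6250, 2.6250
Σ(y_t−ȳ)(y_{t+1}−ȳ) = (-19.3594) + (-8.8594) + (-12.2344) + (-4.9844) + (7.3906) + (-46.3594) + (22.6406) = -61.7656
Denominator Σ(y_t−ȳ)² = 197.8750
r_1 = -61.7656 / 197.8750 = -0.312

-0.312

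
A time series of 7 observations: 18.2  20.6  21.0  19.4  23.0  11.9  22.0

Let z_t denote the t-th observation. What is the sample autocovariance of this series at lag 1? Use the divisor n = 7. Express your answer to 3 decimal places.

Mean z̄ = (18.2 + 20.6 + 21.0 + 19.4 + 23.0 + 11.9 + 22.0)/7 = 19.4429
Σ_{t=1}^{6}(z_t−z̄)(z_{t+1}−z̄) = -45.9747
γ_1 = -45.9747 / 7 = -6.568

-6.568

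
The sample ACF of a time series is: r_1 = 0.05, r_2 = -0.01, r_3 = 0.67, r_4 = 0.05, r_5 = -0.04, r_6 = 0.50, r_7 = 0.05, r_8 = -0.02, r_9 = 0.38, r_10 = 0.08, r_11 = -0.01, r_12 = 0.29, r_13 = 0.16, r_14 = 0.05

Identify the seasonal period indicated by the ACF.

3

The largest autocorrelation is r_3 = 0.67, with weaker echoes at lags 6 (0.50), 9 (0.38) and 12 (0.29); the remaining lags stay at or below 0.16.
The dominant spike at lag 3 indicates a seasonal period of 3.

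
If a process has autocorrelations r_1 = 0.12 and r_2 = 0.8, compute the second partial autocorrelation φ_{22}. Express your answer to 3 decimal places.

0.797

φ_{22} = (r_2 − r_1²) / (1 − r_1²)
r_1² = (0.12)² = 0.0144
Numerator = 0.8 − 0.0144 = 0.7856; denominator = 1 − 0.0144 = 0.9856
φ_{22} = 0.7856 / 0.9856 = 0.797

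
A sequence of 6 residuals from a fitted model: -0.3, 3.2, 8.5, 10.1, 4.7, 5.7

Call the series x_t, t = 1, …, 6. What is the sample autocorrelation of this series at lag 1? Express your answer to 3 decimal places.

Mean x̄ = (-0.3 + 3.2 + 8.5 + 10.1 + 4.7 + 5.7)/6 = 5.3167
Deviations from mean: -5.6167, -2.1167, 3.1833, 4.7833, -0.6167, 0.3833
Numerator Σ_{t=1}^{5}(x_t−x̄)(x_{t+1}−x̄) = 17.1914
Denominator Σ(x_t−x̄)² = 69.5683
r_1 = 17.1914 / 69.5683 = 0.247

0.247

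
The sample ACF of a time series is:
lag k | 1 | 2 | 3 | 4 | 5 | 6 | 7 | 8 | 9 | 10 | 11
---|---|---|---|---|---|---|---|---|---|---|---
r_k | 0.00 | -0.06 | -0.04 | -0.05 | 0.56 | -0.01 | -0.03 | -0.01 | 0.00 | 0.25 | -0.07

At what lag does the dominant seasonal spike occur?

5

The largest autocorrelation is r_5 = 0.56, with a weaker echo at lag 10 (0.25); the remaining lags stay at or below 0.00.
The dominant spike at lag 5 indicates a seasonal period of 5.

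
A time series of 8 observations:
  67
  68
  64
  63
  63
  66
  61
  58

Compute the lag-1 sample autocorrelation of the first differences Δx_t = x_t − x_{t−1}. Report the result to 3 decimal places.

-0.216

First differences Δx: 1, -4, -1, 0, 3, -5, -3
Mean of differences = -1.2857
Numerator Σ(Δx_t−Δx̄)(Δx_{t+1}−Δx̄) = -10.6531
Denominator Σ(Δx_t−Δx̄)² = 49.4286
r_1(Δx) = -10.6531 / 49.4286 = -0.216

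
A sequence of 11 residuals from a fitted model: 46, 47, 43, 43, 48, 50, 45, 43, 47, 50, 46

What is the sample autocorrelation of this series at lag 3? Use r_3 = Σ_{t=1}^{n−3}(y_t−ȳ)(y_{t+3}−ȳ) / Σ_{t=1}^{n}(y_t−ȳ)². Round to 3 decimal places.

Mean ȳ = (46 + 47 + 43 + 43 + 48 + 50 + 45 + 43 + 47 + 50 + 46)/11 = 46.1818
Numerator Σ_{t=1}^{8}(y_t−ȳ)(y_{t+3}−ȳ) = -12.9174
Denominator Σ(y_t−ȳ)² = 65.6364
r_3 = -12.9174 / 65.6364 = -0.197

-0.197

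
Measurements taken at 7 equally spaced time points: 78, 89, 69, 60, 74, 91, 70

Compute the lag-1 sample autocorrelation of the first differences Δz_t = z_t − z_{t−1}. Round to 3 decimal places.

-0.187

First differences Δz: 11, -20, -9, 14, 17, -21
Mean of differences = -1.3333
Numerator Σ(Δz_t−Δz̄)(Δz_{t+1}−Δz̄) = -284.1111
Denominator Σ(Δz_t−Δz̄)² = 1517.3333
r_1(Δz) = -284.1111 / 1517.3333 = -0.187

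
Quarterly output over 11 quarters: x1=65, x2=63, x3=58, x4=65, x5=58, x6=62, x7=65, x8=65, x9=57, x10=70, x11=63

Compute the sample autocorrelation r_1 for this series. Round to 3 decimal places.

-0.447

Mean x̄ = (65 + 63 + 58 + 65 + 58 + 62 + 65 + 65 + 57 + 70 + 63)/11 = 62.8182
Numerator Σ_{t=1}^{10}(x_t−x̄)(x_{t+1}−x̄) = -67.7603
Denominator Σ(x_t−x̄)² = 151.6364
r_1 = -67.7603 / 151.6364 = -0.447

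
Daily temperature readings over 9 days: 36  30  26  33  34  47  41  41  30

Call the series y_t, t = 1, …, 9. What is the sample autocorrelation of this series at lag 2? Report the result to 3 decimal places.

Mean ȳ = (36 + 30 + 26 + 33 + 34 + 47 + 41 + 41 + 30)/9 = 35.3333
Σ(y_t−ȳ)(y_{t+2}−ȳ) = (-6.2222) + (12.4444) + (12.4444) + (-27.2222) + (-7.5556) + (66.1111) + (-30.2222) = 19.7778
Denominator Σ(y_t−ȳ)² = 352.0000
r_2 = 19.7778 / 352.0000 = 0.056

0.056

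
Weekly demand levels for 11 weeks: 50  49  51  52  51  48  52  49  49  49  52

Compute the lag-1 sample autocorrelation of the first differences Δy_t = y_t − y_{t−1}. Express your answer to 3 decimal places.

First differences Δy: -1, 2, 1, -1, -3, 4, -3, 0, 0, 3
Mean of differences = 0.2000
Numerator Σ(Δy_t−Δȳ)(Δy_{t+1}−Δȳ) = -22.0400
Denominator Σ(Δy_t−Δȳ)² = 49.6000
r_1(Δy) = -22.0400 / 49.6000 = -0.444

-0.444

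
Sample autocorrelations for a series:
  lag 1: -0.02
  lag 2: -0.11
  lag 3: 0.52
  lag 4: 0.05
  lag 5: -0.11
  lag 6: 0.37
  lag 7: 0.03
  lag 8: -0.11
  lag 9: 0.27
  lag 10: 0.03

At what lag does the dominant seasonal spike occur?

The largest autocorrelation is r_3 = 0.52, with weaker echoes at lags 6 (0.37) and 9 (0.27); the remaining lags stay at or below 0.05.
The dominant spike at lag 3 indicates a seasonal period of 3.

3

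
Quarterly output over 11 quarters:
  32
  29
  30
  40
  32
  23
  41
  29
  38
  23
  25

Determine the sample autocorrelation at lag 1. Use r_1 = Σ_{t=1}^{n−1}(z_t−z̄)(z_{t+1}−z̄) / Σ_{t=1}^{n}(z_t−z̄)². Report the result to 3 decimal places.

-0.322

Mean z̄ = (32 + 29 + 30 + 40 + 32 + 23 + 41 + 29 + 38 + 23 + 25)/11 = 31.0909
Numerator Σ_{t=1}^{10}(z_t−z̄)(z_{t+1}−z̄) = -130.5537
Denominator Σ(z_t−z̄)² = 404.9091
r_1 = -130.5537 / 404.9091 = -0.322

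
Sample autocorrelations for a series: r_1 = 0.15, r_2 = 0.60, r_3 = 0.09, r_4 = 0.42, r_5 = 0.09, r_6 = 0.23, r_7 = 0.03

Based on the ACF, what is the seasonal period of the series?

The largest autocorrelation is r_2 = 0.60, with weaker echoes at lags 4 (0.42) and 6 (0.23); the remaining lags stay at or below 0.15.
The dominant spike at lag 2 indicates a seasonal period of 2.

2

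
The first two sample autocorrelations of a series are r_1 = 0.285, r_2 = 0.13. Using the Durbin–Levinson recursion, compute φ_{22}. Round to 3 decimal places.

0.053

φ_{22} = (r_2 − r_1²) / (1 − r_1²)
r_1² = (0.285)² = 0.081225
Numerator = 0.13 − 0.0812 = 0.0488; denominator = 1 − 0.0812 = 0.9188
φ_{22} = 0.0488 / 0.9188 = 0.053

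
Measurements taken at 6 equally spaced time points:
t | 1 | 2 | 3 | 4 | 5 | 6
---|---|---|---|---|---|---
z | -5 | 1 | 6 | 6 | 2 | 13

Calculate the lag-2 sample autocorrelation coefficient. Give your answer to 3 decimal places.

-0.051

Mean z̄ = (-5 + 1 + 6 + 6 + 2 + 13)/6 = 3.8333
Deviations from mean: -8.8333, -2.8333, 2.1667, 2.1667, -1.8333, 9.1667
Σ(z_t−z̄)(z_{t+2}−z̄) = (-19.1389) + (-6.1389) + (-3.9722) + (19.8611) = -9.3889
Denominator Σ(z_t−z̄)² = 182.8333
r_2 = -9.3889 / 182.8333 = -0.051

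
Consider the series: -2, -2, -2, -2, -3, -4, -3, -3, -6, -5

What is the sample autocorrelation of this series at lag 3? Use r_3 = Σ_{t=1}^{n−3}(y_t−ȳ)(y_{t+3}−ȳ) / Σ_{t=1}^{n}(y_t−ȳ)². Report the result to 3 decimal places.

Mean ȳ = (-2 − 2 − 2 − 2 − 3 − 4 − 3 − 3 − 6 − 5)/10 = -3.2000
Numerator Σ_{t=1}^{7}(y_t−ȳ)(y_{t+3}−ȳ) = 2.8800
Denominator Σ(y_t−ȳ)² = 17.6000
r_3 = 2.8800 / 17.6000 = 0.164

0.164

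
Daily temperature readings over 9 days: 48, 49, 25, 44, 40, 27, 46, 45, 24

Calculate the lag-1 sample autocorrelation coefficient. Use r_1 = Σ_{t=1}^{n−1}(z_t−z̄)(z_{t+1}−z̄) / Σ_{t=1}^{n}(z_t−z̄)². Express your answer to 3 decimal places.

-0.302

Mean z̄ = (48 + 49 + 25 + 44 + 40 + 27 + 46 + 45 + 24)/9 = 38.6667
Numerator Σ_{t=1}^{8}(z_t−z̄)(z_{t+1}−z̄) = -258.1111
Denominator Σ(z_t−z̄)² = 856.0000
r_1 = -258.1111 / 856.0000 = -0.302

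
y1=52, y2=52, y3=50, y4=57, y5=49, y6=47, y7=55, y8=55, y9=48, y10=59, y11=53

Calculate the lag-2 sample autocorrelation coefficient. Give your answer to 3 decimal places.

-0.256

Mean ȳ = (52 + 52 + 50 + 57 + 49 + 47 + 55 + 55 + 48 + 59 + 53)/11 = 52.4545
Numerator Σ_{t=1}^{9}(y_t−ȳ)(y_{t+2}−ȳ) = -37.0496
Denominator Σ(y_t−ȳ)² = 144.7273
r_2 = -37.0496 / 144.7273 = -0.256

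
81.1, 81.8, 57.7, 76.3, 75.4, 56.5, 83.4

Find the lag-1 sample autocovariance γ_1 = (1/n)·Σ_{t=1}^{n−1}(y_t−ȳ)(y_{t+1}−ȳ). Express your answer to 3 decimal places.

-44.885

Mean ȳ = (81.1 + 81.8 + 57.7 + 76.3 + 75.4 + 56.5 + 83.4)/7 = 73.1714
Deviations: 7.9286, 8.6286, -15.4714, 3.1286, 2.2286, -16.6714, 10.2286
Σ_{t=1}^{6}(y_t−ȳ)(y_{t+1}−ȳ) = -314.1937
γ_1 = -314.1937 / 7 = -44.885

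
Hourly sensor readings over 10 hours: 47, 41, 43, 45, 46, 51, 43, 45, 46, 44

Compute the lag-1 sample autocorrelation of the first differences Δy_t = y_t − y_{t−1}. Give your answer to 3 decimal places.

-0.390

First differences Δy: -6, 2, 2, 1, 5, -8, 2, 1, -2
Mean of differences = -0.3333
Numerator Σ(Δy_t−Δȳ)(Δy_{t+1}−Δȳ) = -55.4444
Denominator Σ(Δy_t−Δȳ)² = 142.0000
r_1(Δy) = -55.4444 / 142.0000 = -0.390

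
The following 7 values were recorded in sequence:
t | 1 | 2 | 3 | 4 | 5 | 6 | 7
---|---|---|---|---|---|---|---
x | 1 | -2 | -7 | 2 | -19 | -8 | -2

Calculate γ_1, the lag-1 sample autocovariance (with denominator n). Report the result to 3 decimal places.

-9.571

Mean x̄ = (1 − 2 − 7 + 2 − 19 − 8 − 2)/7 = -5.0000
Deviations: 6.0000, 3.0000, -2.0000, 7.0000, -14.0000, -3.0000, 3.0000
Σ_{t=1}^{6}(x_t−x̄)(x_{t+1}−x̄) = -67.0000
γ_1 = -67.0000 / 7 = -9.571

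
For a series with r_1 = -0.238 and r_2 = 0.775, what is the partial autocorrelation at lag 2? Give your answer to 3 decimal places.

0.761

φ_{22} = (r_2 − r_1²) / (1 − r_1²)
r_1² = (-0.238)² = 0.056644
Numerator = 0.775 − 0.0566 = 0.7184; denominator = 1 − 0.0566 = 0.9434
φ_{22} = 0.7184 / 0.9434 = 0.761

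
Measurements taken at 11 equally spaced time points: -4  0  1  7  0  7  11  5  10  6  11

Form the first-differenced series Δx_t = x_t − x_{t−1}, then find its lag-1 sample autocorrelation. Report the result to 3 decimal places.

-0.642

First differences Δx: 4, 1, 6, -7, 7, 4, -6, 5, -4, 5
Mean of differences = 1.5000
Numerator Σ(Δx_t−Δx̄)(Δx_{t+1}−Δx̄) = -158.2500
Denominator Σ(Δx_t−Δx̄)² = 246.5000
r_1(Δx) = -158.2500 / 246.5000 = -0.642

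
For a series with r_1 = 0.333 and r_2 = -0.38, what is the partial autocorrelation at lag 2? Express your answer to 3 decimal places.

-0.552

φ_{22} = (r_2 − r_1²) / (1 − r_1²)
r_1² = (0.333)² = 0.110889
Numerator = -0.38 − 0.1109 = -0.4909; denominator = 1 − 0.1109 = 0.8891
φ_{22} = -0.4909 / 0.8891 = -0.552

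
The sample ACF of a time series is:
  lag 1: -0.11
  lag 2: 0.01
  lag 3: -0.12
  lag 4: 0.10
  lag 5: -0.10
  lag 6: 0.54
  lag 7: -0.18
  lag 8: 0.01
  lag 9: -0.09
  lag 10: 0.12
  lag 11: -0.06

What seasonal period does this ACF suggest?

6

The largest autocorrelation is r_6 = 0.54; the remaining lags stay at or below 0.12.
The dominant spike at lag 6 indicates a seasonal period of 6.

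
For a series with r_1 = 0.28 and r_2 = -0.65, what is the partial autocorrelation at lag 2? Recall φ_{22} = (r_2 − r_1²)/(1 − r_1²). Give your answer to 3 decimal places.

φ_{22} = (r_2 − r_1²) / (1 − r_1²)
r_1² = (0.28)² = 0.0784
Numerator = -0.65 − 0.0784 = -0.7284; denominator = 1 − 0.0784 = 0.9216
φ_{22} = -0.7284 / 0.9216 = -0.790

-0.790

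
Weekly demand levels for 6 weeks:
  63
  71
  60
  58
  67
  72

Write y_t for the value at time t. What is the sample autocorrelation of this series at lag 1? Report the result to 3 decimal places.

Mean ȳ = (63 + 71 + 60 + 58 + 67 + 72)/6 = 65.1667
Σ(y_t−ȳ)(y_{t+1}−ȳ) = (-12.6389) + (-30.1389) + (37.0278) + (-13.1389) + (12.5278) = -6.3611
Denominator Σ(y_t−ȳ)² = 166.8333
r_1 = -6.3611 / 166.8333 = -0.038

-0.038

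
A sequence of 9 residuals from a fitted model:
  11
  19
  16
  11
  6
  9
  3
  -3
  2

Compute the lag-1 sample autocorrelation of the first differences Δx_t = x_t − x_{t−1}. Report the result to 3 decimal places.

First differences Δx: 8, -3, -5, -5, 3, -6, -6, 5
Mean of differences = -1.1250
Numerator Σ(Δx_t−Δx̄)(Δx_{t+1}−Δx̄) = -37.0156
Denominator Σ(Δx_t−Δx̄)² = 218.8750
r_1(Δx) = -37.0156 / 218.8750 = -0.169

-0.169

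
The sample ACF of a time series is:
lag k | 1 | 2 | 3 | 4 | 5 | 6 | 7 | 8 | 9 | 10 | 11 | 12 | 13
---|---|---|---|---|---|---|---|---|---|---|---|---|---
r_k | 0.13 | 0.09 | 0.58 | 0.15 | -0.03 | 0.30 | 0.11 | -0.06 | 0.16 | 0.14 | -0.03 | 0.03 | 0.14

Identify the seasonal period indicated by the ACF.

3

The largest autocorrelation is r_3 = 0.58, with weaker echoes at lags 6 (0.30) and 9 (0.16); the remaining lags stay at or below 0.15.
The dominant spike at lag 3 indicates a seasonal period of 3.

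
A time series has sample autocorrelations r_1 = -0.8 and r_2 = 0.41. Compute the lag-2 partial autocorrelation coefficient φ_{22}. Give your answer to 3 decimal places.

φ_{22} = (r_2 − r_1²) / (1 − r_1²)
r_1² = (-0.8)² = 0.64
Numerator = 0.41 − 0.6400 = -0.2300; denominator = 1 − 0.6400 = 0.3600
φ_{22} = -0.2300 / 0.3600 = -0.639

-0.639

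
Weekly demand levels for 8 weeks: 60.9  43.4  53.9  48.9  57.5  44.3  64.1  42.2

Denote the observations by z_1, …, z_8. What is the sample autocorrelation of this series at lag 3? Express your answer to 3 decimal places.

-0.363

Mean z̄ = (60.9 + 43.4 + 53.9 + 48.9 + 57.5 + 44.3 + 64.1 + 42.2)/8 = 51.9000
Deviations from mean: 9.0000, -8.5000, 2.0000, -3.0000, 5.6000, -7.6000, 12.2000, -9.7000
Numerator Σ_{t=1}^{5}(z_t−z̄)(z_{t+3}−z̄) = -180.7200
Denominator Σ(z_t−z̄)² = 498.3000
r_3 = -180.7200 / 498.3000 = -0.363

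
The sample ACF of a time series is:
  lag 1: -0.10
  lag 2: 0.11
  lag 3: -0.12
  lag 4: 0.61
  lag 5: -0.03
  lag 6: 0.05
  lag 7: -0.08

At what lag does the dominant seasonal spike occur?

The largest autocorrelation is r_4 = 0.61; the remaining lags stay at or below 0.11.
The dominant spike at lag 4 indicates a seasonal period of 4.

4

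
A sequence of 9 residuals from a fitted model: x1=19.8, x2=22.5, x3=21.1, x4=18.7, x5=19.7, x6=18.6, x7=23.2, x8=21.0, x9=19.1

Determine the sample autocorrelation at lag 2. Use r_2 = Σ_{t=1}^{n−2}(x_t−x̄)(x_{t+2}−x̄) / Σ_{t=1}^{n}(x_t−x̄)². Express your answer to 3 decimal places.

-0.372

Mean x̄ = (19.8 + 22.5 + 21.1 + 18.7 + 19.7 + 18.6 + 23.2 + 21.0 + 19.1)/9 = 20.4111
Σ(x_t−x̄)(x_{t+2}−x̄) = (-0.4210) + (-3.5743) + (-0.4899) + (3.0990) + (-1.9832) + (-1.0665) + (-3.6565) = -8.0925
Denominator Σ(x_t−x̄)² = 21.7689
r_2 = -8.0925 / 21.7689 = -0.372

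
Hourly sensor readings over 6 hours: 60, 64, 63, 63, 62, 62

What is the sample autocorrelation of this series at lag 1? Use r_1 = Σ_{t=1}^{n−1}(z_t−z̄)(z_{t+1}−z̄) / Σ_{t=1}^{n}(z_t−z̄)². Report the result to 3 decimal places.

Mean z̄ = (60 + 64 + 63 + 63 + 62 + 62)/6 = 62.3333
Numerator Σ_{t=1}^{5}(z_t−z̄)(z_{t+1}−z̄) = -2.4444
Denominator Σ(z_t−z̄)² = 9.3333
r_1 = -2.4444 / 9.3333 = -0.262

-0.262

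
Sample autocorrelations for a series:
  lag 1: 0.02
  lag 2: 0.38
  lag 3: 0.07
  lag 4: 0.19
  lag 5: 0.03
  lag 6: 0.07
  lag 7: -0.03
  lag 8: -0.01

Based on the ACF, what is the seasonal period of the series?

The largest autocorrelation is r_2 = 0.38, with a weaker echo at lag 4 (0.19); the remaining lags stay at or below 0.07.
The dominant spike at lag 2 indicates a seasonal period of 2.

2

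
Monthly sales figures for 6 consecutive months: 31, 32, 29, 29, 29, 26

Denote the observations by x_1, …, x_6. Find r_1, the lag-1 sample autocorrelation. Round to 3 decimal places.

0.229

Mean x̄ = (31 + 32 + 29 + 29 + 29 + 26)/6 = 29.3333
Σ(x_t−x̄)(x_{t+1}−x̄) = (4.4444) + (-0.8889) + (0.1111) + (0.1111) + (1.1111) = 4.8889
Denominator Σ(x_t−x̄)² = 21.3333
r_1 = 4.8889 / 21.3333 = 0.229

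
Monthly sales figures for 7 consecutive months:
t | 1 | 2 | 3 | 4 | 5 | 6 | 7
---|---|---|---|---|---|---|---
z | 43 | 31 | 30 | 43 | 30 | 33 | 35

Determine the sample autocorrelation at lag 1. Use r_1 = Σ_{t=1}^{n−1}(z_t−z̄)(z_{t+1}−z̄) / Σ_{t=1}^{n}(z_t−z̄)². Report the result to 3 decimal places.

-0.414

Mean z̄ = (43 + 31 + 30 + 43 + 30 + 33 + 35)/7 = 35.0000
Deviations from mean: 8.0000, -4.0000, -5.0000, 8.0000, -5.0000, -2.0000, 0.0000
Σ(z_t−z̄)(z_{t+1}−z̄) = (-32.0000) + (20.0000) + (-40.0000) + (-40.0000) + (10.0000) + (0.0000) = -82.0000
Denominator Σ(z_t−z̄)² = 198.0000
r_1 = -82.0000 / 198.0000 = -0.414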